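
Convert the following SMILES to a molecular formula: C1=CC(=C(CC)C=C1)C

Heavy atoms from the SMILES: 9 C.
Implicit hydrogens by atom environment:
  4 × C (aromatic): 1 H each → 4
  2 × C: 3 H each → 6
  2 × C (aromatic): no H
  1 × C: 2 H
  Total hydrogens = 12.
Molecular formula: C9H12

C9H12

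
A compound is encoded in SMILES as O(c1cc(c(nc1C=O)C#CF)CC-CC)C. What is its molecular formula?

Heavy atoms from the SMILES: 13 C, 1 F, 1 N, 2 O.
Implicit hydrogens by atom environment:
  4 × C (aromatic): no H
  3 × C: 2 H each → 6
  2 × C: 3 H each → 6
  2 × C: no H
  2 × O: no H
  1 × C (aromatic): 1 H
  1 × C: 1 H
  1 × F: no H
  1 × N (aromatic): no H
  Total hydrogens = 14.
Molecular formula: C13H14FNO2

C13H14FNO2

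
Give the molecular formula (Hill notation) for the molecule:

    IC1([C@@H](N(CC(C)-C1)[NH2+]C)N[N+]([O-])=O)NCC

Heavy atoms from the SMILES: 9 C, 1 I, 5 N, 2 O.
Implicit hydrogens by atom environment:
  3 × C: 3 H each → 9
  3 × C: 2 H each → 6
  2 × C: 1 H each → 2
  2 × N: 1 H each → 2
  1 × C: no H
  1 × I: no H
  1 × N (charge +1): 2 H
  1 × N: no H
  1 × N (charge +1): no H
  1 × O: no H
  1 × O (charge -1): no H
  Total hydrogens = 21.
Net charge +1.
Molecular formula: C9H21IN5O2+

C9H21IN5O2+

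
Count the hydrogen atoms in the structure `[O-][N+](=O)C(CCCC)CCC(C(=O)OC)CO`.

21

Hydrogens are implicit in SMILES; fill each atom to its normal valence:
  6 × C: 2 H each → 12
  3 × O: no H
  2 × C: 3 H each → 6
  2 × C: 1 H each → 2
  1 × C: no H
  1 × N (charge +1): no H
  1 × O: 1 H
  1 × O (charge -1): no H
  Total hydrogens = 21.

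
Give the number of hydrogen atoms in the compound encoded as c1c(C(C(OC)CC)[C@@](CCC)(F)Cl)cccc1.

22

Hydrogens are implicit in SMILES; fill each atom to its normal valence:
  5 × C (aromatic): 1 H each → 5
  3 × C: 3 H each → 9
  3 × C: 2 H each → 6
  2 × C: 1 H each → 2
  1 × C: no H
  1 × C (aromatic): no H
  1 × Cl: no H
  1 × F: no H
  1 × O: no H
  Total hydrogens = 22.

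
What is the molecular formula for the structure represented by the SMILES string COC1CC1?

Heavy atoms from the SMILES: 4 C, 1 O.
Implicit hydrogens by atom environment:
  2 × C: 2 H each → 4
  1 × C: 3 H
  1 × C: 1 H
  1 × O: no H
  Total hydrogens = 8.
Molecular formula: C4H8O

C4H8O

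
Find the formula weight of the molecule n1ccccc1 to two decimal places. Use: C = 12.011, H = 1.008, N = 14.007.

79.10

Molecular formula: C5H5N.
M = 5×12.011 + 5×1.008 + 1×14.007 = 79.10 g/mol.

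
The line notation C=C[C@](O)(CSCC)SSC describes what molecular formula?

C7H14OS3

Heavy atoms from the SMILES: 7 C, 1 O, 3 S.
Implicit hydrogens by atom environment:
  3 × C: 2 H each → 6
  3 × S: no H
  2 × C: 3 H each → 6
  1 × C: 1 H
  1 × C: no H
  1 × O: 1 H
  Total hydrogens = 14.
Molecular formula: C7H14OS3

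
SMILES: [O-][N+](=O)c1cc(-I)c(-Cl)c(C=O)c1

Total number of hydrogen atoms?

3

Hydrogens are implicit in SMILES; fill each atom to its normal valence:
  4 × C (aromatic): no H
  2 × C (aromatic): 1 H each → 2
  2 × O: no H
  1 × C: 1 H
  1 × Cl: no H
  1 × I: no H
  1 × N (charge +1): no H
  1 × O (charge -1): no H
  Total hydrogens = 3.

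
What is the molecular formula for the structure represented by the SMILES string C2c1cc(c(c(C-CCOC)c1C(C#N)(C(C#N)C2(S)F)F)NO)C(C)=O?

Heavy atoms from the SMILES: 18 C, 2 F, 3 N, 3 O, 1 S.
Implicit hydrogens by atom environment:
  5 × C (aromatic): no H
  5 × C: no H
  4 × C: 2 H each → 8
  2 × C: 3 H each → 6
  2 × F: no H
  2 × N: no H
  2 × O: no H
  1 × C (aromatic): 1 H
  1 × C: 1 H
  1 × N: 1 H
  1 × O: 1 H
  1 × S: 1 H
  Total hydrogens = 19.
Molecular formula: C18H19F2N3O3S

C18H19F2N3O3S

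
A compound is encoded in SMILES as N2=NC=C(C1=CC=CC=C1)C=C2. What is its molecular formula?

C10H8N2

Heavy atoms from the SMILES: 10 C, 2 N.
Implicit hydrogens by atom environment:
  8 × C (aromatic): 1 H each → 8
  2 × C (aromatic): no H
  2 × N (aromatic): no H
  Total hydrogens = 8.
Molecular formula: C10H8N2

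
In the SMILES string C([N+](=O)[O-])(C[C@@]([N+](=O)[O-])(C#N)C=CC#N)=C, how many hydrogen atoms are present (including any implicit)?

6

Hydrogens are implicit in SMILES; fill each atom to its normal valence:
  4 × C: no H
  2 × C: 2 H each → 4
  2 × C: 1 H each → 2
  2 × N (charge +1): no H
  2 × N: no H
  2 × O: no H
  2 × O (charge -1): no H
  Total hydrogens = 6.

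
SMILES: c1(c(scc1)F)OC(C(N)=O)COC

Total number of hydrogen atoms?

10

Hydrogens are implicit in SMILES; fill each atom to its normal valence:
  3 × O: no H
  2 × C (aromatic): 1 H each → 2
  2 × C (aromatic): no H
  1 × C: 3 H
  1 × C: 2 H
  1 × C: 1 H
  1 × C: no H
  1 × F: no H
  1 × N: 2 H
  1 × S (aromatic): no H
  Total hydrogens = 10.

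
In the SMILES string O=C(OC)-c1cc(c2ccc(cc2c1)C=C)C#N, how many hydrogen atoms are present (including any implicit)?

11

Hydrogens are implicit in SMILES; fill each atom to its normal valence:
  5 × C (aromatic): 1 H each → 5
  5 × C (aromatic): no H
  2 × C: no H
  2 × O: no H
  1 × C: 3 H
  1 × C: 2 H
  1 × C: 1 H
  1 × N: no H
  Total hydrogens = 11.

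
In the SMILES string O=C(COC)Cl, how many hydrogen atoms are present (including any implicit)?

5

Hydrogens are implicit in SMILES; fill each atom to its normal valence:
  2 × O: no H
  1 × C: 3 H
  1 × C: 2 H
  1 × C: no H
  1 × Cl: no H
  Total hydrogens = 5.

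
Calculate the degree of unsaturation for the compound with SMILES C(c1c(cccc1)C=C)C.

5

Molecular formula from the SMILES: C10H12.
DoU = (2C + 2 + N − H − X)/2 = (2·10 + 2 + 0 − 12 − 0)/2 = 10/2 = 5.
(Structurally: 1 ring(s) + 4 π bond(s) = 5.)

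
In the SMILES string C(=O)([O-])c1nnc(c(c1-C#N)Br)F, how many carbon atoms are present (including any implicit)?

The symbol for carbon appears 6 times in the SMILES. Lowercase c denotes aromatic carbon and counts toward C.

6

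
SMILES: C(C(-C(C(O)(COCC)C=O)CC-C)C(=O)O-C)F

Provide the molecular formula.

C13H23FO5

Heavy atoms from the SMILES: 13 C, 1 F, 5 O.
Implicit hydrogens by atom environment:
  5 × C: 2 H each → 10
  4 × O: no H
  3 × C: 3 H each → 9
  3 × C: 1 H each → 3
  2 × C: no H
  1 × F: no H
  1 × O: 1 H
  Total hydrogens = 23.
Molecular formula: C13H23FO5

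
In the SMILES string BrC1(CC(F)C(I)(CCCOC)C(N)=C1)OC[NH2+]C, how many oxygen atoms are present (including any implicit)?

The symbol for oxygen appears 2 times in the SMILES.

2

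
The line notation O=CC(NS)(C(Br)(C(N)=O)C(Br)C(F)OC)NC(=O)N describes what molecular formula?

C8H13Br2FN4O4S

Heavy atoms from the SMILES: 2 Br, 8 C, 1 F, 4 N, 4 O, 1 S.
Implicit hydrogens by atom environment:
  4 × C: no H
  4 × O: no H
  3 × C: 1 H each → 3
  2 × Br: no H
  2 × N: 2 H each → 4
  2 × N: 1 H each → 2
  1 × C: 3 H
  1 × F: no H
  1 × S: 1 H
  Total hydrogens = 13.
Molecular formula: C8H13Br2FN4O4S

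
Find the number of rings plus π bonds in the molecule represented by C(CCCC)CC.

0

Molecular formula from the SMILES: C7H16.
DoU = (2C + 2 + N − H − X)/2 = (2·7 + 2 + 0 − 16 − 0)/2 = 0/2 = 0.
(Structurally: 0 ring(s) + 0 π bond(s) = 0.)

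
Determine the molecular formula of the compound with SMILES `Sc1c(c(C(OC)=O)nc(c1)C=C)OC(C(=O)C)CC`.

C14H17NO4S

Heavy atoms from the SMILES: 14 C, 1 N, 4 O, 1 S.
Implicit hydrogens by atom environment:
  4 × C (aromatic): no H
  4 × O: no H
  3 × C: 3 H each → 9
  2 × C: 2 H each → 4
  2 × C: 1 H each → 2
  2 × C: no H
  1 × C (aromatic): 1 H
  1 × N (aromatic): no H
  1 × S: 1 H
  Total hydrogens = 17.
Molecular formula: C14H17NO4S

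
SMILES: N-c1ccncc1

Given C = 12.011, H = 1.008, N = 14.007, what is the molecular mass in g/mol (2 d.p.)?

94.12

Molecular formula: C5H6N2.
M = 5×12.011 + 6×1.008 + 2×14.007 = 94.12 g/mol.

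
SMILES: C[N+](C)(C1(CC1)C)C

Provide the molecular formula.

Heavy atoms from the SMILES: 7 C, 1 N.
Implicit hydrogens by atom environment:
  4 × C: 3 H each → 12
  2 × C: 2 H each → 4
  1 × C: no H
  1 × N (charge +1): no H
  Total hydrogens = 16.
Net charge +1.
Molecular formula: C7H16N+

C7H16N+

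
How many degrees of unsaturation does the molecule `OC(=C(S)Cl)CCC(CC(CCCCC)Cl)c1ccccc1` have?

Molecular formula from the SMILES: C18H26Cl2OS.
DoU = (2C + 2 + N − H − X)/2 = (2·18 + 2 + 0 − 26 − 2)/2 = 10/2 = 5.
(Structurally: 1 ring(s) + 4 π bond(s) = 5.)

5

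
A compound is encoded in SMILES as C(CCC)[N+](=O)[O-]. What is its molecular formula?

Heavy atoms from the SMILES: 4 C, 1 N, 2 O.
Implicit hydrogens by atom environment:
  3 × C: 2 H each → 6
  1 × C: 3 H
  1 × N (charge +1): no H
  1 × O: no H
  1 × O (charge -1): no H
  Total hydrogens = 9.
Molecular formula: C4H9NO2

C4H9NO2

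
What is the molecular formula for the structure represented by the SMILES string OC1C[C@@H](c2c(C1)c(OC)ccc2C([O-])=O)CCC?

Heavy atoms from the SMILES: 15 C, 4 O.
Implicit hydrogens by atom environment:
  4 × C: 2 H each → 8
  4 × C (aromatic): no H
  2 × C: 3 H each → 6
  2 × C (aromatic): 1 H each → 2
  2 × C: 1 H each → 2
  2 × O: no H
  1 × C: no H
  1 × O: 1 H
  1 × O (charge -1): no H
  Total hydrogens = 19.
Net charge -1.
Molecular formula: C15H19O4-

C15H19O4-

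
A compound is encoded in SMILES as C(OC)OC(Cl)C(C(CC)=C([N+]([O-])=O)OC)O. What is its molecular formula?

Heavy atoms from the SMILES: 9 C, 1 Cl, 1 N, 6 O.
Implicit hydrogens by atom environment:
  4 × O: no H
  3 × C: 3 H each → 9
  2 × C: 2 H each → 4
  2 × C: 1 H each → 2
  2 × C: no H
  1 × Cl: no H
  1 × N (charge +1): no H
  1 × O: 1 H
  1 × O (charge -1): no H
  Total hydrogens = 16.
Molecular formula: C9H16ClNO6

C9H16ClNO6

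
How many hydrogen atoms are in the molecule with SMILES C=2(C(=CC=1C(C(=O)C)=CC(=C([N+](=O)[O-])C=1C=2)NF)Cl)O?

8

Hydrogens are implicit in SMILES; fill each atom to its normal valence:
  7 × C (aromatic): no H
  3 × C (aromatic): 1 H each → 3
  2 × O: no H
  1 × C: 3 H
  1 × C: no H
  1 × Cl: no H
  1 × F: no H
  1 × N: 1 H
  1 × N (charge +1): no H
  1 × O: 1 H
  1 × O (charge -1): no H
  Total hydrogens = 8.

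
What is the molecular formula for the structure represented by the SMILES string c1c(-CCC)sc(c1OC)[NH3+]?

C8H14NOS+

Heavy atoms from the SMILES: 8 C, 1 N, 1 O, 1 S.
Implicit hydrogens by atom environment:
  3 × C (aromatic): no H
  2 × C: 3 H each → 6
  2 × C: 2 H each → 4
  1 × C (aromatic): 1 H
  1 × N (charge +1): 3 H
  1 × O: no H
  1 × S (aromatic): no H
  Total hydrogens = 14.
Net charge +1.
Molecular formula: C8H14NOS+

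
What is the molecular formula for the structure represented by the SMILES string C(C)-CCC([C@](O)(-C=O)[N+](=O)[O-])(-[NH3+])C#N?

C8H14N3O4+

Heavy atoms from the SMILES: 8 C, 3 N, 4 O.
Implicit hydrogens by atom environment:
  3 × C: 2 H each → 6
  3 × C: no H
  2 × O: no H
  1 × C: 3 H
  1 × C: 1 H
  1 × N (charge +1): 3 H
  1 × N: no H
  1 × N (charge +1): no H
  1 × O: 1 H
  1 × O (charge -1): no H
  Total hydrogens = 14.
Net charge +1.
Molecular formula: C8H14N3O4+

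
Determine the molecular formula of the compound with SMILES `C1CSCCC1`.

C5H10S

Heavy atoms from the SMILES: 5 C, 1 S.
Implicit hydrogens by atom environment:
  5 × C: 2 H each → 10
  1 × S: no H
  Total hydrogens = 10.
Molecular formula: C5H10S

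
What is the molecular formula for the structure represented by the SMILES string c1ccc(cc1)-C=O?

Heavy atoms from the SMILES: 7 C, 1 O.
Implicit hydrogens by atom environment:
  5 × C (aromatic): 1 H each → 5
  1 × C: 1 H
  1 × C (aromatic): no H
  1 × O: no H
  Total hydrogens = 6.
Molecular formula: C7H6O

C7H6O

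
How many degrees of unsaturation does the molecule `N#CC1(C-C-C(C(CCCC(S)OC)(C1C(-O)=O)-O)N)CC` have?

4

Molecular formula from the SMILES: C15H26N2O4S.
DoU = (2C + 2 + N − H − X)/2 = (2·15 + 2 + 2 − 26 − 0)/2 = 8/2 = 4.
(Structurally: 1 ring(s) + 3 π bond(s) = 4.)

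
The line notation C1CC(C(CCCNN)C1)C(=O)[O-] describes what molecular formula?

Heavy atoms from the SMILES: 9 C, 2 N, 2 O.
Implicit hydrogens by atom environment:
  6 × C: 2 H each → 12
  2 × C: 1 H each → 2
  1 × C: no H
  1 × N: 2 H
  1 × N: 1 H
  1 × O: no H
  1 × O (charge -1): no H
  Total hydrogens = 17.
Net charge -1.
Molecular formula: C9H17N2O2-

C9H17N2O2-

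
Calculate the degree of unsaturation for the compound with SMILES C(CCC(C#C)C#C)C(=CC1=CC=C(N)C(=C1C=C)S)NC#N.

12

Molecular formula from the SMILES: C19H19N3S.
DoU = (2C + 2 + N − H − X)/2 = (2·19 + 2 + 3 − 19 − 0)/2 = 24/2 = 12.
(Structurally: 1 ring(s) + 11 π bond(s) = 12.)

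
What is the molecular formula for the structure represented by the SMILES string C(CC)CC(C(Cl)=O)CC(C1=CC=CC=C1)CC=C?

C17H23ClO

Heavy atoms from the SMILES: 17 C, 1 Cl, 1 O.
Implicit hydrogens by atom environment:
  6 × C: 2 H each → 12
  5 × C (aromatic): 1 H each → 5
  3 × C: 1 H each → 3
  1 × C: 3 H
  1 × C: no H
  1 × C (aromatic): no H
  1 × Cl: no H
  1 × O: no H
  Total hydrogens = 23.
Molecular formula: C17H23ClO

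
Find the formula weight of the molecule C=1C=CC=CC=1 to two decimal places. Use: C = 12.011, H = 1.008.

Molecular formula: C6H6.
M = 6×12.011 + 6×1.008 = 78.11 g/mol.

78.11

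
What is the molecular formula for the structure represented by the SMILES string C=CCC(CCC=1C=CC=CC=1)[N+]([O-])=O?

C12H15NO2

Heavy atoms from the SMILES: 12 C, 1 N, 2 O.
Implicit hydrogens by atom environment:
  5 × C (aromatic): 1 H each → 5
  4 × C: 2 H each → 8
  2 × C: 1 H each → 2
  1 × C (aromatic): no H
  1 × N (charge +1): no H
  1 × O: no H
  1 × O (charge -1): no H
  Total hydrogens = 15.
Molecular formula: C12H15NO2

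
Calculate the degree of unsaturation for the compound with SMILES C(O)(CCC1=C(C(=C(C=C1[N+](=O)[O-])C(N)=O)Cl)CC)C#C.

Molecular formula from the SMILES: C14H15ClN2O4.
DoU = (2C + 2 + N − H − X)/2 = (2·14 + 2 + 2 − 15 − 1)/2 = 16/2 = 8.
(Structurally: 1 ring(s) + 7 π bond(s) = 8.)

8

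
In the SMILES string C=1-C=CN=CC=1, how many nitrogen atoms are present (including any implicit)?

1

The symbol for nitrogen appears 1 time in the SMILES.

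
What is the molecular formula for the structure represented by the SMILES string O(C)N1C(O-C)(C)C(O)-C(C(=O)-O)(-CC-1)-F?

Heavy atoms from the SMILES: 9 C, 1 F, 1 N, 5 O.
Implicit hydrogens by atom environment:
  3 × C: 3 H each → 9
  3 × C: no H
  3 × O: no H
  2 × C: 2 H each → 4
  2 × O: 1 H each → 2
  1 × C: 1 H
  1 × F: no H
  1 × N: no H
  Total hydrogens = 16.
Molecular formula: C9H16FNO5

C9H16FNO5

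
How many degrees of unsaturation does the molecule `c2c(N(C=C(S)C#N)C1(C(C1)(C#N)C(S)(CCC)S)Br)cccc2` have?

Molecular formula from the SMILES: C17H18BrN3S3.
DoU = (2C + 2 + N − H − X)/2 = (2·17 + 2 + 3 − 18 − 1)/2 = 20/2 = 10.
(Structurally: 2 ring(s) + 8 π bond(s) = 10.)

10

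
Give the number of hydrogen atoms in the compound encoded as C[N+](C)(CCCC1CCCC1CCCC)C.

Hydrogens are implicit in SMILES; fill each atom to its normal valence:
  9 × C: 2 H each → 18
  4 × C: 3 H each → 12
  2 × C: 1 H each → 2
  1 × N (charge +1): no H
  Total hydrogens = 32.

32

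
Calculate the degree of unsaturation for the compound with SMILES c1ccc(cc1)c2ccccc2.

8

Molecular formula from the SMILES: C12H10.
DoU = (2C + 2 + N − H − X)/2 = (2·12 + 2 + 0 − 10 − 0)/2 = 16/2 = 8.
(Structurally: 2 ring(s) + 6 π bond(s) = 8.)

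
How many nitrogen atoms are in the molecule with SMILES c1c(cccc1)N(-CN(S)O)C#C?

The symbol for nitrogen appears 2 times in the SMILES.

2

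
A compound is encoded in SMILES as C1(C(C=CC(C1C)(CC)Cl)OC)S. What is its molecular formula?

Heavy atoms from the SMILES: 10 C, 1 Cl, 1 O, 1 S.
Implicit hydrogens by atom environment:
  5 × C: 1 H each → 5
  3 × C: 3 H each → 9
  1 × C: 2 H
  1 × C: no H
  1 × Cl: no H
  1 × O: no H
  1 × S: 1 H
  Total hydrogens = 17.
Molecular formula: C10H17ClOS

C10H17ClOS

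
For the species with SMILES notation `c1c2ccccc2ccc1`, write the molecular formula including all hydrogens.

C10H8

Heavy atoms from the SMILES: 10 C.
Implicit hydrogens by atom environment:
  8 × C (aromatic): 1 H each → 8
  2 × C (aromatic): no H
  Total hydrogens = 8.
Molecular formula: C10H8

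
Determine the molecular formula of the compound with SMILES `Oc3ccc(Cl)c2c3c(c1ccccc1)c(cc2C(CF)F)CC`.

C20H17ClF2O

Heavy atoms from the SMILES: 20 C, 1 Cl, 2 F, 1 O.
Implicit hydrogens by atom environment:
  8 × C (aromatic): 1 H each → 8
  8 × C (aromatic): no H
  2 × C: 2 H each → 4
  2 × F: no H
  1 × C: 3 H
  1 × C: 1 H
  1 × Cl: no H
  1 × O: 1 H
  Total hydrogens = 17.
Molecular formula: C20H17ClF2O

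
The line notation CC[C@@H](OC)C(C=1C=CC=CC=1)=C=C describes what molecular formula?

C13H16O

Heavy atoms from the SMILES: 13 C, 1 O.
Implicit hydrogens by atom environment:
  5 × C (aromatic): 1 H each → 5
  2 × C: 3 H each → 6
  2 × C: 2 H each → 4
  2 × C: no H
  1 × C: 1 H
  1 × C (aromatic): no H
  1 × O: no H
  Total hydrogens = 16.
Molecular formula: C13H16O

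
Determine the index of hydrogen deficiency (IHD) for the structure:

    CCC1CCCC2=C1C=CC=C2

5

Molecular formula from the SMILES: C12H16.
DoU = (2C + 2 + N − H − X)/2 = (2·12 + 2 + 0 − 16 − 0)/2 = 10/2 = 5.
(Structurally: 2 ring(s) + 3 π bond(s) = 5.)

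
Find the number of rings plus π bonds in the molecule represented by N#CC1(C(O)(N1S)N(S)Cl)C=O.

4

Molecular formula from the SMILES: C4H4ClN3O2S2.
DoU = (2C + 2 + N − H − X)/2 = (2·4 + 2 + 3 − 4 − 1)/2 = 8/2 = 4.
(Structurally: 1 ring(s) + 3 π bond(s) = 4.)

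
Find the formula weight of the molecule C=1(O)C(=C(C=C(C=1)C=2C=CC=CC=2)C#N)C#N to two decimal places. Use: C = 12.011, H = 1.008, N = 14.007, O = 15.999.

220.23

Molecular formula: C14H8N2O.
M = 14×12.011 + 8×1.008 + 2×14.007 + 1×15.999 = 220.23 g/mol.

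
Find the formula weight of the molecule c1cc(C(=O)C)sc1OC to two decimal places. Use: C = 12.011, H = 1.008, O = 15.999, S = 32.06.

156.20

Molecular formula: C7H8O2S.
M = 7×12.011 + 8×1.008 + 2×15.999 + 1×32.06 = 156.20 g/mol.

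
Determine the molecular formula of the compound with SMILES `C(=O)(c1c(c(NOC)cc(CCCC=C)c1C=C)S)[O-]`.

Heavy atoms from the SMILES: 15 C, 1 N, 3 O, 1 S.
Implicit hydrogens by atom environment:
  5 × C: 2 H each → 10
  5 × C (aromatic): no H
  2 × C: 1 H each → 2
  2 × O: no H
  1 × C: 3 H
  1 × C (aromatic): 1 H
  1 × C: no H
  1 × N: 1 H
  1 × O (charge -1): no H
  1 × S: 1 H
  Total hydrogens = 18.
Net charge -1.
Molecular formula: C15H18NO3S-

C15H18NO3S-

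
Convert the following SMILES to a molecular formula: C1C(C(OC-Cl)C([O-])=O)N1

Heavy atoms from the SMILES: 5 C, 1 Cl, 1 N, 3 O.
Implicit hydrogens by atom environment:
  2 × C: 2 H each → 4
  2 × C: 1 H each → 2
  2 × O: no H
  1 × C: no H
  1 × Cl: no H
  1 × N: 1 H
  1 × O (charge -1): no H
  Total hydrogens = 7.
Net charge -1.
Molecular formula: C5H7ClNO3-

C5H7ClNO3-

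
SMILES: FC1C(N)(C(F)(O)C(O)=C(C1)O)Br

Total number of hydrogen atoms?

8

Hydrogens are implicit in SMILES; fill each atom to its normal valence:
  4 × C: no H
  3 × O: 1 H each → 3
  2 × F: no H
  1 × Br: no H
  1 × C: 2 H
  1 × C: 1 H
  1 × N: 2 H
  Total hydrogens = 8.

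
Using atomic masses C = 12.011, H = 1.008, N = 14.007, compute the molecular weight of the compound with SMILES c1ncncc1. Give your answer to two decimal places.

80.09

Molecular formula: C4H4N2.
M = 4×12.011 + 4×1.008 + 2×14.007 = 80.09 g/mol.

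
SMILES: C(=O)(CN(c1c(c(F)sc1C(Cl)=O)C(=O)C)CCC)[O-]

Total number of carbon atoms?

12

The symbol for carbon appears 12 times in the SMILES. Lowercase c denotes aromatic carbon and counts toward C.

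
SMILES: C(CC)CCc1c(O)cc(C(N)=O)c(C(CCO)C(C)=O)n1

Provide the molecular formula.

Heavy atoms from the SMILES: 16 C, 2 N, 4 O.
Implicit hydrogens by atom environment:
  6 × C: 2 H each → 12
  4 × C (aromatic): no H
  2 × C: 3 H each → 6
  2 × C: no H
  2 × O: 1 H each → 2
  2 × O: no H
  1 × C (aromatic): 1 H
  1 × C: 1 H
  1 × N: 2 H
  1 × N (aromatic): no H
  Total hydrogens = 24.
Molecular formula: C16H24N2O4

C16H24N2O4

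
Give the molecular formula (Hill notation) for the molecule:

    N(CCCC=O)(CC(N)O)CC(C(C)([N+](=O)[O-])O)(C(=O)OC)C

Heavy atoms from the SMILES: 13 C, 3 N, 7 O.
Implicit hydrogens by atom environment:
  5 × C: 2 H each → 10
  4 × O: no H
  3 × C: 3 H each → 9
  3 × C: no H
  2 × C: 1 H each → 2
  2 × O: 1 H each → 2
  1 × N: 2 H
  1 × N: no H
  1 × N (charge +1): no H
  1 × O (charge -1): no H
  Total hydrogens = 25.
Molecular formula: C13H25N3O7

C13H25N3O7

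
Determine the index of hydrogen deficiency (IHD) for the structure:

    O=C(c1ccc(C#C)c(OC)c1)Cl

Molecular formula from the SMILES: C10H7ClO2.
DoU = (2C + 2 + N − H − X)/2 = (2·10 + 2 + 0 − 7 − 1)/2 = 14/2 = 7.
(Structurally: 1 ring(s) + 6 π bond(s) = 7.)

7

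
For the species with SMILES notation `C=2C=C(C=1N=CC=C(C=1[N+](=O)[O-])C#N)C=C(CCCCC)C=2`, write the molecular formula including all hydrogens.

C17H17N3O2

Heavy atoms from the SMILES: 17 C, 3 N, 2 O.
Implicit hydrogens by atom environment:
  6 × C (aromatic): 1 H each → 6
  5 × C (aromatic): no H
  4 × C: 2 H each → 8
  1 × C: 3 H
  1 × C: no H
  1 × N (aromatic): no H
  1 × N: no H
  1 × N (charge +1): no H
  1 × O: no H
  1 × O (charge -1): no H
  Total hydrogens = 17.
Molecular formula: C17H17N3O2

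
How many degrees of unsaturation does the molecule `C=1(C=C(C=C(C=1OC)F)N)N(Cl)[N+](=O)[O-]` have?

Molecular formula from the SMILES: C7H7ClFN3O3.
DoU = (2C + 2 + N − H − X)/2 = (2·7 + 2 + 3 − 7 − 2)/2 = 10/2 = 5.
(Structurally: 1 ring(s) + 4 π bond(s) = 5.)

5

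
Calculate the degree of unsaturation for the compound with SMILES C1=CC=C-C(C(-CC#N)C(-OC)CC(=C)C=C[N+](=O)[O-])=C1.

Molecular formula from the SMILES: C16H18N2O3.
DoU = (2C + 2 + N − H − X)/2 = (2·16 + 2 + 2 − 18 − 0)/2 = 18/2 = 9.
(Structurally: 1 ring(s) + 8 π bond(s) = 9.)

9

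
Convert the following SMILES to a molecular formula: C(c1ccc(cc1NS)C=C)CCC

Heavy atoms from the SMILES: 12 C, 1 N, 1 S.
Implicit hydrogens by atom environment:
  4 × C: 2 H each → 8
  3 × C (aromatic): 1 H each → 3
  3 × C (aromatic): no H
  1 × C: 3 H
  1 × C: 1 H
  1 × N: 1 H
  1 × S: 1 H
  Total hydrogens = 17.
Molecular formula: C12H17NS

C12H17NS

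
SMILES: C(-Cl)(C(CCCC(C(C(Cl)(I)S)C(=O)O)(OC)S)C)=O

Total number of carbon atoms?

11

The symbol for carbon appears 11 times in the SMILES. (Cl is a single chlorine, not C + l.)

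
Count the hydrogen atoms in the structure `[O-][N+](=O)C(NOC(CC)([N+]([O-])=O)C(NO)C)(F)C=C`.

15

Hydrogens are implicit in SMILES; fill each atom to its normal valence:
  3 × O: no H
  2 × C: 3 H each → 6
  2 × C: 2 H each → 4
  2 × C: 1 H each → 2
  2 × C: no H
  2 × N: 1 H each → 2
  2 × N (charge +1): no H
  2 × O (charge -1): no H
  1 × F: no H
  1 × O: 1 H
  Total hydrogens = 15.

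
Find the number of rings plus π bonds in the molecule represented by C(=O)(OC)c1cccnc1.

Molecular formula from the SMILES: C7H7NO2.
DoU = (2C + 2 + N − H − X)/2 = (2·7 + 2 + 1 − 7 − 0)/2 = 10/2 = 5.
(Structurally: 1 ring(s) + 4 π bond(s) = 5.)

5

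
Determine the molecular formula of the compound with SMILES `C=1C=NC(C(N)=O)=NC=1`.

Heavy atoms from the SMILES: 5 C, 3 N, 1 O.
Implicit hydrogens by atom environment:
  3 × C (aromatic): 1 H each → 3
  2 × N (aromatic): no H
  1 × C (aromatic): no H
  1 × C: no H
  1 × N: 2 H
  1 × O: no H
  Total hydrogens = 5.
Molecular formula: C5H5N3O

C5H5N3O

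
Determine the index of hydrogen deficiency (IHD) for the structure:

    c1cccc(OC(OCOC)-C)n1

Molecular formula from the SMILES: C9H13NO3.
DoU = (2C + 2 + N − H − X)/2 = (2·9 + 2 + 1 − 13 − 0)/2 = 8/2 = 4.
(Structurally: 1 ring(s) + 3 π bond(s) = 4.)

4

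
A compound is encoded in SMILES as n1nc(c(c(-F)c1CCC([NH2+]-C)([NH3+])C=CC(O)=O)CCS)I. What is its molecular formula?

Heavy atoms from the SMILES: 13 C, 1 F, 1 I, 4 N, 2 O, 1 S.
Implicit hydrogens by atom environment:
  4 × C: 2 H each → 8
  4 × C (aromatic): no H
  2 × C: 1 H each → 2
  2 × C: no H
  2 × N (aromatic): no H
  1 × C: 3 H
  1 × F: no H
  1 × I: no H
  1 × N (charge +1): 3 H
  1 × N (charge +1): 2 H
  1 × O: 1 H
  1 × O: no H
  1 × S: 1 H
  Total hydrogens = 20.
Net charge +2.
Molecular formula: [C13H20FIN4O2S]2+

[C13H20FIN4O2S]2+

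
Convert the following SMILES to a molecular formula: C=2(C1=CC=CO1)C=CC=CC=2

C10H8O

Heavy atoms from the SMILES: 10 C, 1 O.
Implicit hydrogens by atom environment:
  8 × C (aromatic): 1 H each → 8
  2 × C (aromatic): no H
  1 × O (aromatic): no H
  Total hydrogens = 8.
Molecular formula: C10H8O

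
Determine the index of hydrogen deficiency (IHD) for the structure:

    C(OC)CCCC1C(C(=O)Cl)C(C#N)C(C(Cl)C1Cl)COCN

4

Molecular formula from the SMILES: C15H23Cl3N2O3.
DoU = (2C + 2 + N − H − X)/2 = (2·15 + 2 + 2 − 23 − 3)/2 = 8/2 = 4.
(Structurally: 1 ring(s) + 3 π bond(s) = 4.)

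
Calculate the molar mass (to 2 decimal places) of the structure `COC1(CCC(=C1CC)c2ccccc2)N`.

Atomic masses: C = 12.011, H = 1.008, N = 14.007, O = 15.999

217.31

Molecular formula: C14H19NO.
M = 14×12.011 + 19×1.008 + 1×14.007 + 1×15.999 = 217.31 g/mol.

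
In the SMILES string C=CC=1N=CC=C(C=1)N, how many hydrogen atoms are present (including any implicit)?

Hydrogens are implicit in SMILES; fill each atom to its normal valence:
  3 × C (aromatic): 1 H each → 3
  2 × C (aromatic): no H
  1 × C: 2 H
  1 × C: 1 H
  1 × N: 2 H
  1 × N (aromatic): no H
  Total hydrogens = 8.

8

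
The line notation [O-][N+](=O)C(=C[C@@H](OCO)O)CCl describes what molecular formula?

Heavy atoms from the SMILES: 5 C, 1 Cl, 1 N, 5 O.
Implicit hydrogens by atom environment:
  2 × C: 2 H each → 4
  2 × C: 1 H each → 2
  2 × O: 1 H each → 2
  2 × O: no H
  1 × C: no H
  1 × Cl: no H
  1 × N (charge +1): no H
  1 × O (charge -1): no H
  Total hydrogens = 8.
Molecular formula: C5H8ClNO5

C5H8ClNO5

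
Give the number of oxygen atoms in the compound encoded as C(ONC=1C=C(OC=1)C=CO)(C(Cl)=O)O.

5

The symbol for oxygen appears 5 times in the SMILES.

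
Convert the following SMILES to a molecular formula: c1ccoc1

C4H4O

Heavy atoms from the SMILES: 4 C, 1 O.
Implicit hydrogens by atom environment:
  4 × C (aromatic): 1 H each → 4
  1 × O (aromatic): no H
  Total hydrogens = 4.
Molecular formula: C4H4O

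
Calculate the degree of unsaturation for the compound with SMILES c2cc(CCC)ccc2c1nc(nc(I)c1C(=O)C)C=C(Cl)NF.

Molecular formula from the SMILES: C17H16ClFIN3O.
DoU = (2C + 2 + N − H − X)/2 = (2·17 + 2 + 3 − 16 − 3)/2 = 20/2 = 10.
(Structurally: 2 ring(s) + 8 π bond(s) = 10.)

10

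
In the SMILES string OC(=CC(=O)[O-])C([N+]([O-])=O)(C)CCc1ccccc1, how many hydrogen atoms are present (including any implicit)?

14

Hydrogens are implicit in SMILES; fill each atom to its normal valence:
  5 × C (aromatic): 1 H each → 5
  3 × C: no H
  2 × C: 2 H each → 4
  2 × O: no H
  2 × O (charge -1): no H
  1 × C: 3 H
  1 × C: 1 H
  1 × C (aromatic): no H
  1 × N (charge +1): no H
  1 × O: 1 H
  Total hydrogens = 14.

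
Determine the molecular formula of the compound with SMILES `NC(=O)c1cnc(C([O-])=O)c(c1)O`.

Heavy atoms from the SMILES: 7 C, 2 N, 4 O.
Implicit hydrogens by atom environment:
  3 × C (aromatic): no H
  2 × C (aromatic): 1 H each → 2
  2 × C: no H
  2 × O: no H
  1 × N: 2 H
  1 × N (aromatic): no H
  1 × O: 1 H
  1 × O (charge -1): no H
  Total hydrogens = 5.
Net charge -1.
Molecular formula: C7H5N2O4-

C7H5N2O4-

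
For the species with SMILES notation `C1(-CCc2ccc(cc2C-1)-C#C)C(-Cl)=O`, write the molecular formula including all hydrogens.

C13H11ClO

Heavy atoms from the SMILES: 13 C, 1 Cl, 1 O.
Implicit hydrogens by atom environment:
  3 × C: 2 H each → 6
  3 × C (aromatic): 1 H each → 3
  3 × C (aromatic): no H
  2 × C: 1 H each → 2
  2 × C: no H
  1 × Cl: no H
  1 × O: no H
  Total hydrogens = 11.
Molecular formula: C13H11ClO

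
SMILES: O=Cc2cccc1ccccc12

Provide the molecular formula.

Heavy atoms from the SMILES: 11 C, 1 O.
Implicit hydrogens by atom environment:
  7 × C (aromatic): 1 H each → 7
  3 × C (aromatic): no H
  1 × C: 1 H
  1 × O: no H
  Total hydrogens = 8.
Molecular formula: C11H8O

C11H8O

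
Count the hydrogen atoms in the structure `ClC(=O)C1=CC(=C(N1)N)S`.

Hydrogens are implicit in SMILES; fill each atom to its normal valence:
  3 × C (aromatic): no H
  1 × C (aromatic): 1 H
  1 × C: no H
  1 × Cl: no H
  1 × N: 2 H
  1 × N (aromatic): 1 H
  1 × O: no H
  1 × S: 1 H
  Total hydrogens = 5.

5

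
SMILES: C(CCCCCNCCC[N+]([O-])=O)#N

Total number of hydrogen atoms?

17

Hydrogens are implicit in SMILES; fill each atom to its normal valence:
  8 × C: 2 H each → 16
  1 × C: no H
  1 × N: 1 H
  1 × N: no H
  1 × N (charge +1): no H
  1 × O: no H
  1 × O (charge -1): no H
  Total hydrogens = 17.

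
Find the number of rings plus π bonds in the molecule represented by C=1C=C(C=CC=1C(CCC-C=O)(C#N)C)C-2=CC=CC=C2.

11

Molecular formula from the SMILES: C19H19NO.
DoU = (2C + 2 + N − H − X)/2 = (2·19 + 2 + 1 − 19 − 0)/2 = 22/2 = 11.
(Structurally: 2 ring(s) + 9 π bond(s) = 11.)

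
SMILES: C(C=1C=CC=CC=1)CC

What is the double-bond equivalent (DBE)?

Molecular formula from the SMILES: C9H12.
DoU = (2C + 2 + N − H − X)/2 = (2·9 + 2 + 0 − 12 − 0)/2 = 8/2 = 4.
(Structurally: 1 ring(s) + 3 π bond(s) = 4.)

4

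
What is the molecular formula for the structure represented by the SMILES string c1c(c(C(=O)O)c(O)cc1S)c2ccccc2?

C13H10O3S

Heavy atoms from the SMILES: 13 C, 3 O, 1 S.
Implicit hydrogens by atom environment:
  7 × C (aromatic): 1 H each → 7
  5 × C (aromatic): no H
  2 × O: 1 H each → 2
  1 × C: no H
  1 × O: no H
  1 × S: 1 H
  Total hydrogens = 10.
Molecular formula: C13H10O3S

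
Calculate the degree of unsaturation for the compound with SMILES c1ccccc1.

4

Molecular formula from the SMILES: C6H6.
DoU = (2C + 2 + N − H − X)/2 = (2·6 + 2 + 0 − 6 − 0)/2 = 8/2 = 4.
(Structurally: 1 ring(s) + 3 π bond(s) = 4.)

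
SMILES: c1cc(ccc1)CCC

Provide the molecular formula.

C9H12

Heavy atoms from the SMILES: 9 C.
Implicit hydrogens by atom environment:
  5 × C (aromatic): 1 H each → 5
  2 × C: 2 H each → 4
  1 × C: 3 H
  1 × C (aromatic): no H
  Total hydrogens = 12.
Molecular formula: C9H12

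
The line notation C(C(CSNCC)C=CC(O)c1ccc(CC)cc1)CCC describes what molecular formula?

Heavy atoms from the SMILES: 19 C, 1 N, 1 O, 1 S.
Implicit hydrogens by atom environment:
  6 × C: 2 H each → 12
  4 × C: 1 H each → 4
  4 × C (aromatic): 1 H each → 4
  3 × C: 3 H each → 9
  2 × C (aromatic): no H
  1 × N: 1 H
  1 × O: 1 H
  1 × S: no H
  Total hydrogens = 31.
Molecular formula: C19H31NOS

C19H31NOS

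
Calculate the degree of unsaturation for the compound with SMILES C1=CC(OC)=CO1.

Molecular formula from the SMILES: C5H6O2.
DoU = (2C + 2 + N − H − X)/2 = (2·5 + 2 + 0 − 6 − 0)/2 = 6/2 = 3.
(Structurally: 1 ring(s) + 2 π bond(s) = 3.)

3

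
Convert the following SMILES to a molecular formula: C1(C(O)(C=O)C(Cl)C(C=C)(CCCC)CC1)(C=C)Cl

C15H22Cl2O2

Heavy atoms from the SMILES: 15 C, 2 Cl, 2 O.
Implicit hydrogens by atom environment:
  7 × C: 2 H each → 14
  4 × C: 1 H each → 4
  3 × C: no H
  2 × Cl: no H
  1 × C: 3 H
  1 × O: 1 H
  1 × O: no H
  Total hydrogens = 22.
Molecular formula: C15H22Cl2O2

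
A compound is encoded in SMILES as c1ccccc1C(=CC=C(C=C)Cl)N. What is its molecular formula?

Heavy atoms from the SMILES: 12 C, 1 Cl, 1 N.
Implicit hydrogens by atom environment:
  5 × C (aromatic): 1 H each → 5
  3 × C: 1 H each → 3
  2 × C: no H
  1 × C: 2 H
  1 × C (aromatic): no H
  1 × Cl: no H
  1 × N: 2 H
  Total hydrogens = 12.
Molecular formula: C12H12ClN

C12H12ClN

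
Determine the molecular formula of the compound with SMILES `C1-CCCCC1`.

Heavy atoms from the SMILES: 6 C.
Implicit hydrogens by atom environment:
  6 × C: 2 H each → 12
  Total hydrogens = 12.
Molecular formula: C6H12

C6H12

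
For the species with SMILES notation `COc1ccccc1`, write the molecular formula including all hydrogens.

C7H8O

Heavy atoms from the SMILES: 7 C, 1 O.
Implicit hydrogens by atom environment:
  5 × C (aromatic): 1 H each → 5
  1 × C: 3 H
  1 × C (aromatic): no H
  1 × O: no H
  Total hydrogens = 8.
Molecular formula: C7H8O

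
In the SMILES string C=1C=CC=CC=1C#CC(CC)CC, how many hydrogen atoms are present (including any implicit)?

Hydrogens are implicit in SMILES; fill each atom to its normal valence:
  5 × C (aromatic): 1 H each → 5
  2 × C: 3 H each → 6
  2 × C: 2 H each → 4
  2 × C: no H
  1 × C: 1 H
  1 × C (aromatic): no H
  Total hydrogens = 16.

16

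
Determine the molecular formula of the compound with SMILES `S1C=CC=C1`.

Heavy atoms from the SMILES: 4 C, 1 S.
Implicit hydrogens by atom environment:
  4 × C (aromatic): 1 H each → 4
  1 × S (aromatic): no H
  Total hydrogens = 4.
Molecular formula: C4H4S

C4H4S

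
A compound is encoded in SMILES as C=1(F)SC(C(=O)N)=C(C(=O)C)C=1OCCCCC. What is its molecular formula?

C12H16FNO3S

Heavy atoms from the SMILES: 12 C, 1 F, 1 N, 3 O, 1 S.
Implicit hydrogens by atom environment:
  4 × C: 2 H each → 8
  4 × C (aromatic): no H
  3 × O: no H
  2 × C: 3 H each → 6
  2 × C: no H
  1 × F: no H
  1 × N: 2 H
  1 × S (aromatic): no H
  Total hydrogens = 16.
Molecular formula: C12H16FNO3S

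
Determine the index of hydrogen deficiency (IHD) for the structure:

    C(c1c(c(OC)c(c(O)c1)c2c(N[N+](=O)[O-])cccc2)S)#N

Molecular formula from the SMILES: C14H11N3O4S.
DoU = (2C + 2 + N − H − X)/2 = (2·14 + 2 + 3 − 11 − 0)/2 = 22/2 = 11.
(Structurally: 2 ring(s) + 9 π bond(s) = 11.)

11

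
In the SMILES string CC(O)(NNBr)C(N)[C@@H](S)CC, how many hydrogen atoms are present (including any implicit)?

Hydrogens are implicit in SMILES; fill each atom to its normal valence:
  2 × C: 3 H each → 6
  2 × C: 1 H each → 2
  2 × N: 1 H each → 2
  1 × Br: no H
  1 × C: 2 H
  1 × C: no H
  1 × N: 2 H
  1 × O: 1 H
  1 × S: 1 H
  Total hydrogens = 16.

16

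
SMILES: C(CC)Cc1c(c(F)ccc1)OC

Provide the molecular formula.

C11H15FO

Heavy atoms from the SMILES: 11 C, 1 F, 1 O.
Implicit hydrogens by atom environment:
  3 × C: 2 H each → 6
  3 × C (aromatic): 1 H each → 3
  3 × C (aromatic): no H
  2 × C: 3 H each → 6
  1 × F: no H
  1 × O: no H
  Total hydrogens = 15.
Molecular formula: C11H15FO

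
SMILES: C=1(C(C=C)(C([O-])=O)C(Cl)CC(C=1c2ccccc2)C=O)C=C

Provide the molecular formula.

Heavy atoms from the SMILES: 18 C, 1 Cl, 3 O.
Implicit hydrogens by atom environment:
  5 × C: 1 H each → 5
  5 × C (aromatic): 1 H each → 5
  4 × C: no H
  3 × C: 2 H each → 6
  2 × O: no H
  1 × C (aromatic): no H
  1 × Cl: no H
  1 × O (charge -1): no H
  Total hydrogens = 16.
Net charge -1.
Molecular formula: C18H16ClO3-

C18H16ClO3-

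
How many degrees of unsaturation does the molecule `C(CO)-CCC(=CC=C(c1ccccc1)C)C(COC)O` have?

6

Molecular formula from the SMILES: C18H26O3.
DoU = (2C + 2 + N − H − X)/2 = (2·18 + 2 + 0 − 26 − 0)/2 = 12/2 = 6.
(Structurally: 1 ring(s) + 5 π bond(s) = 6.)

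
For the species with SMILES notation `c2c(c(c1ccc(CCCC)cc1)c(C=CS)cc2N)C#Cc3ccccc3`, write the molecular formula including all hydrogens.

C26H25NS

Heavy atoms from the SMILES: 26 C, 1 N, 1 S.
Implicit hydrogens by atom environment:
  11 × C (aromatic): 1 H each → 11
  7 × C (aromatic): no H
  3 × C: 2 H each → 6
  2 × C: 1 H each → 2
  2 × C: no H
  1 × C: 3 H
  1 × N: 2 H
  1 × S: 1 H
  Total hydrogens = 25.
Molecular formula: C26H25NS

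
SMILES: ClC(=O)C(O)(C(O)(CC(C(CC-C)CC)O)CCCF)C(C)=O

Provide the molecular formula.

Heavy atoms from the SMILES: 16 C, 1 Cl, 1 F, 5 O.
Implicit hydrogens by atom environment:
  7 × C: 2 H each → 14
  4 × C: no H
  3 × C: 3 H each → 9
  3 × O: 1 H each → 3
  2 × C: 1 H each → 2
  2 × O: no H
  1 × Cl: no H
  1 × F: no H
  Total hydrogens = 28.
Molecular formula: C16H28ClFO5

C16H28ClFO5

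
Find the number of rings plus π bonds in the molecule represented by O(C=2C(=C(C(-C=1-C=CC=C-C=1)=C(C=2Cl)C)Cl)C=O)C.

9

Molecular formula from the SMILES: C15H12Cl2O2.
DoU = (2C + 2 + N − H − X)/2 = (2·15 + 2 + 0 − 12 − 2)/2 = 18/2 = 9.
(Structurally: 2 ring(s) + 7 π bond(s) = 9.)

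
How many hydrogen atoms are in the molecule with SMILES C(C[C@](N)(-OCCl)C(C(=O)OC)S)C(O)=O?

14

Hydrogens are implicit in SMILES; fill each atom to its normal valence:
  4 × O: no H
  3 × C: 2 H each → 6
  3 × C: no H
  1 × C: 3 H
  1 × C: 1 H
  1 × Cl: no H
  1 × N: 2 H
  1 × O: 1 H
  1 × S: 1 H
  Total hydrogens = 14.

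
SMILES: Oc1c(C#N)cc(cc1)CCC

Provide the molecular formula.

Heavy atoms from the SMILES: 10 C, 1 N, 1 O.
Implicit hydrogens by atom environment:
  3 × C (aromatic): 1 H each → 3
  3 × C (aromatic): no H
  2 × C: 2 H each → 4
  1 × C: 3 H
  1 × C: no H
  1 × N: no H
  1 × O: 1 H
  Total hydrogens = 11.
Molecular formula: C10H11NO

C10H11NO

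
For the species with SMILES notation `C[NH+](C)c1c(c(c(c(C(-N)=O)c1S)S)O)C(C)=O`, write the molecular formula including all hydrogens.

C11H15N2O3S2+

Heavy atoms from the SMILES: 11 C, 2 N, 3 O, 2 S.
Implicit hydrogens by atom environment:
  6 × C (aromatic): no H
  3 × C: 3 H each → 9
  2 × C: no H
  2 × O: no H
  2 × S: 1 H each → 2
  1 × N: 2 H
  1 × N (charge +1): 1 H
  1 × O: 1 H
  Total hydrogens = 15.
Net charge +1.
Molecular formula: C11H15N2O3S2+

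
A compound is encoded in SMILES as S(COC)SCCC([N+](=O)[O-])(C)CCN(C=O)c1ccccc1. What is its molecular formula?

C15H22N2O4S2

Heavy atoms from the SMILES: 15 C, 2 N, 4 O, 2 S.
Implicit hydrogens by atom environment:
  5 × C: 2 H each → 10
  5 × C (aromatic): 1 H each → 5
  3 × O: no H
  2 × C: 3 H each → 6
  2 × S: no H
  1 × C: 1 H
  1 × C: no H
  1 × C (aromatic): no H
  1 × N: no H
  1 × N (charge +1): no H
  1 × O (charge -1): no H
  Total hydrogens = 22.
Molecular formula: C15H22N2O4S2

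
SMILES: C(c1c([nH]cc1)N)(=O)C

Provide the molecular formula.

C6H8N2O

Heavy atoms from the SMILES: 6 C, 2 N, 1 O.
Implicit hydrogens by atom environment:
  2 × C (aromatic): 1 H each → 2
  2 × C (aromatic): no H
  1 × C: 3 H
  1 × C: no H
  1 × N: 2 H
  1 × N (aromatic): 1 H
  1 × O: no H
  Total hydrogens = 8.
Molecular formula: C6H8N2O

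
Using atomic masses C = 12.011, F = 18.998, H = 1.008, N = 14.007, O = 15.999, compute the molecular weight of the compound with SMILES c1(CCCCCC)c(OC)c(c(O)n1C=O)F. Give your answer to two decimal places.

243.28

Molecular formula: C12H18FNO3.
M = 12×12.011 + 1×18.998 + 18×1.008 + 1×14.007 + 3×15.999 = 243.28 g/mol.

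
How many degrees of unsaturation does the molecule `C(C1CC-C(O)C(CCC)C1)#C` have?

Molecular formula from the SMILES: C11H18O.
DoU = (2C + 2 + N − H − X)/2 = (2·11 + 2 + 0 − 18 − 0)/2 = 6/2 = 3.
(Structurally: 1 ring(s) + 2 π bond(s) = 3.)

3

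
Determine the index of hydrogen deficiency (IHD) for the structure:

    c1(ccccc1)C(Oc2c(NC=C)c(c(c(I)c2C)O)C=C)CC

10

Molecular formula from the SMILES: C20H22INO2.
DoU = (2C + 2 + N − H − X)/2 = (2·20 + 2 + 1 − 22 − 1)/2 = 20/2 = 10.
(Structurally: 2 ring(s) + 8 π bond(s) = 10.)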